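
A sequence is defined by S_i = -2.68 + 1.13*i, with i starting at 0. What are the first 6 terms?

This is an arithmetic sequence.
i=0: S_0 = -2.68 + 1.13*0 = -2.68
i=1: S_1 = -2.68 + 1.13*1 = -1.55
i=2: S_2 = -2.68 + 1.13*2 = -0.42
i=3: S_3 = -2.68 + 1.13*3 = 0.71
i=4: S_4 = -2.68 + 1.13*4 = 1.84
i=5: S_5 = -2.68 + 1.13*5 = 2.97
The first 6 terms are: [-2.68, -1.55, -0.42, 0.71, 1.84, 2.97]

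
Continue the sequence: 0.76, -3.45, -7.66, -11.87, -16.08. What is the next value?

Differences: -3.45 - 0.76 = -4.21
This is an arithmetic sequence with common difference d = -4.21.
Next term = -16.08 + -4.21 = -20.29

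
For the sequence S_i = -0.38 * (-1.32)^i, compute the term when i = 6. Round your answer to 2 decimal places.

S_6 = -0.38 * (-1.32)^6 ≈ -0.38 * 5.2899 ≈ -2.01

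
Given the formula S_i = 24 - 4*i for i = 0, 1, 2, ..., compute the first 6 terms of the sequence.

This is an arithmetic sequence.
i=0: S_0 = 24 + -4*0 = 24
i=1: S_1 = 24 + -4*1 = 20
i=2: S_2 = 24 + -4*2 = 16
i=3: S_3 = 24 + -4*3 = 12
i=4: S_4 = 24 + -4*4 = 8
i=5: S_5 = 24 + -4*5 = 4
The first 6 terms are: [24, 20, 16, 12, 8, 4]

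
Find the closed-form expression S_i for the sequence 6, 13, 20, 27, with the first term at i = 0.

Check differences: 13 - 6 = 7
20 - 13 = 7
Common difference d = 7.
First term a = 6.
Formula: S_i = 6 + 7*i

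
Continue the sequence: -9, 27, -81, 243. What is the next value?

Ratios: 27 / -9 = -3.0
This is a geometric sequence with common ratio r = -3.
Next term = 243 * -3 = -729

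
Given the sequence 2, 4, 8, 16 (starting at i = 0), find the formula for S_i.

Check ratios: 4 / 2 = 2.0
Common ratio r = 2.
First term a = 2.
Formula: S_i = 2 * 2^i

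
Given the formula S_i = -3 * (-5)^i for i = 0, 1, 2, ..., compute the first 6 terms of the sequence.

This is a geometric sequence.
i=0: S_0 = -3 * (-5)^0 = -3
i=1: S_1 = -3 * (-5)^1 = 15
i=2: S_2 = -3 * (-5)^2 = -75
i=3: S_3 = -3 * (-5)^3 = 375
i=4: S_4 = -3 * (-5)^4 = -1875
i=5: S_5 = -3 * (-5)^5 = 9375
The first 6 terms are: [-3, 15, -75, 375, -1875, 9375]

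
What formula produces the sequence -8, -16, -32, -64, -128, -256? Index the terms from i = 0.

Check ratios: -16 / -8 = 2.0
Common ratio r = 2.
First term a = -8.
Formula: S_i = -8 * 2^i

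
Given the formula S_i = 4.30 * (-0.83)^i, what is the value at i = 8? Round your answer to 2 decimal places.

S_8 = 4.3 * (-0.83)^8 ≈ 4.3 * 0.2252 ≈ 0.97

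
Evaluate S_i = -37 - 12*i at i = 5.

S_5 = -37 + -12*5 = -37 + -60 = -97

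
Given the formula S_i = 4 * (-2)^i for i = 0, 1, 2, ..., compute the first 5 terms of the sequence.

This is a geometric sequence.
i=0: S_0 = 4 * (-2)^0 = 4
i=1: S_1 = 4 * (-2)^1 = -8
i=2: S_2 = 4 * (-2)^2 = 16
i=3: S_3 = 4 * (-2)^3 = -32
i=4: S_4 = 4 * (-2)^4 = 64
The first 5 terms are: [4, -8, 16, -32, 64]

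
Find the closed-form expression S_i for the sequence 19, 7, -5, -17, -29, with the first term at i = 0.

Check differences: 7 - 19 = -12
-5 - 7 = -12
Common difference d = -12.
First term a = 19.
Formula: S_i = 19 - 12*i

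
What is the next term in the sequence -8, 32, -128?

Ratios: 32 / -8 = -4.0
This is a geometric sequence with common ratio r = -4.
Next term = -128 * -4 = 512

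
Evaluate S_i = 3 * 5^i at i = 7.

S_7 = 3 * 5^7 = 3 * 78125 = 234375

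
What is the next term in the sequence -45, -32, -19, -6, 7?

Differences: -32 - -45 = 13
This is an arithmetic sequence with common difference d = 13.
Next term = 7 + 13 = 20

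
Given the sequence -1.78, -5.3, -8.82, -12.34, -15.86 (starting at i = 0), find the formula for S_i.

Check differences: -5.3 - -1.78 = -3.52
-8.82 - -5.3 = -3.52
Common difference d = -3.52.
First term a = -1.78.
Formula: S_i = -1.78 - 3.52*i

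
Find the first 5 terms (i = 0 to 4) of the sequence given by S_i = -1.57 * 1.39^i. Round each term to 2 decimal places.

This is a geometric sequence.
i=0: S_0 = -1.57 * 1.39^0 = -1.57
i=1: S_1 = -1.57 * 1.39^1 ≈ -2.18
i=2: S_2 = -1.57 * 1.39^2 ≈ -3.03
i=3: S_3 = -1.57 * 1.39^3 ≈ -4.22
i=4: S_4 = -1.57 * 1.39^4 ≈ -5.86
The first 5 terms are: [-1.57, -2.18, -3.03, -4.22, -5.86]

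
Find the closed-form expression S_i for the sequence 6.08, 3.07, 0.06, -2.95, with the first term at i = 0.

Check differences: 3.07 - 6.08 = -3.01
0.06 - 3.07 = -3.01
Common difference d = -3.01.
First term a = 6.08.
Formula: S_i = 6.08 - 3.01*i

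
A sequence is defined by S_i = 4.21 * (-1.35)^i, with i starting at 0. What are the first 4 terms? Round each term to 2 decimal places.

This is a geometric sequence.
i=0: S_0 = 4.21 * (-1.35)^0 = 4.21
i=1: S_1 = 4.21 * (-1.35)^1 ≈ -5.68
i=2: S_2 = 4.21 * (-1.35)^2 ≈ 7.67
i=3: S_3 = 4.21 * (-1.35)^3 ≈ -10.36
The first 4 terms are: [4.21, -5.68, 7.67, -10.36]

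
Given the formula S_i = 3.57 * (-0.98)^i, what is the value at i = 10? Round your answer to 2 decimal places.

S_10 = 3.57 * (-0.98)^10 ≈ 3.57 * 0.8171 ≈ 2.92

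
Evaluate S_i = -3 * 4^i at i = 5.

S_5 = -3 * 4^5 = -3 * 1024 = -3072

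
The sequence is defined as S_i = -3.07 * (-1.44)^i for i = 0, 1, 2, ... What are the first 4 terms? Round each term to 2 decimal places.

This is a geometric sequence.
i=0: S_0 = -3.07 * (-1.44)^0 = -3.07
i=1: S_1 = -3.07 * (-1.44)^1 ≈ 4.42
i=2: S_2 = -3.07 * (-1.44)^2 ≈ -6.37
i=3: S_3 = -3.07 * (-1.44)^3 ≈ 9.17
The first 4 terms are: [-3.07, 4.42, -6.37, 9.17]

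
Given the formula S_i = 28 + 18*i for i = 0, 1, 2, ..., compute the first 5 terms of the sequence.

This is an arithmetic sequence.
i=0: S_0 = 28 + 18*0 = 28
i=1: S_1 = 28 + 18*1 = 46
i=2: S_2 = 28 + 18*2 = 64
i=3: S_3 = 28 + 18*3 = 82
i=4: S_4 = 28 + 18*4 = 100
The first 5 terms are: [28, 46, 64, 82, 100]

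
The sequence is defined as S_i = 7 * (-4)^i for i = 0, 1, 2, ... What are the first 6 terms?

This is a geometric sequence.
i=0: S_0 = 7 * (-4)^0 = 7
i=1: S_1 = 7 * (-4)^1 = -28
i=2: S_2 = 7 * (-4)^2 = 112
i=3: S_3 = 7 * (-4)^3 = -448
i=4: S_4 = 7 * (-4)^4 = 1792
i=5: S_5 = 7 * (-4)^5 = -7168
The first 6 terms are: [7, -28, 112, -448, 1792, -7168]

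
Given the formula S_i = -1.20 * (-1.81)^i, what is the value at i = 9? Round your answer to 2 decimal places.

S_9 = -1.2 * (-1.81)^9 ≈ -1.2 * -208.5005 ≈ 250.2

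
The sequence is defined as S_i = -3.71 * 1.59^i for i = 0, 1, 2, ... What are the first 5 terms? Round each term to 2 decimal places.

This is a geometric sequence.
i=0: S_0 = -3.71 * 1.59^0 = -3.71
i=1: S_1 = -3.71 * 1.59^1 ≈ -5.9
i=2: S_2 = -3.71 * 1.59^2 ≈ -9.38
i=3: S_3 = -3.71 * 1.59^3 ≈ -14.91
i=4: S_4 = -3.71 * 1.59^4 ≈ -23.71
The first 5 terms are: [-3.71, -5.9, -9.38, -14.91, -23.71]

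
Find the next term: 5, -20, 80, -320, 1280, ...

Ratios: -20 / 5 = -4.0
This is a geometric sequence with common ratio r = -4.
Next term = 1280 * -4 = -5120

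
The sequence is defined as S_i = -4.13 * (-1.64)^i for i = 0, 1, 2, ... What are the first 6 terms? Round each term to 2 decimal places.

This is a geometric sequence.
i=0: S_0 = -4.13 * (-1.64)^0 = -4.13
i=1: S_1 = -4.13 * (-1.64)^1 ≈ 6.77
i=2: S_2 = -4.13 * (-1.64)^2 ≈ -11.11
i=3: S_3 = -4.13 * (-1.64)^3 ≈ 18.22
i=4: S_4 = -4.13 * (-1.64)^4 ≈ -29.88
i=5: S_5 = -4.13 * (-1.64)^5 ≈ 49.0
The first 6 terms are: [-4.13, 6.77, -11.11, 18.22, -29.88, 49.0]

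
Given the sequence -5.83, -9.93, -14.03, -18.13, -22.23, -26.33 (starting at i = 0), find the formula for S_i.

Check differences: -9.93 - -5.83 = -4.1
-14.03 - -9.93 = -4.1
Common difference d = -4.1.
First term a = -5.83.
Formula: S_i = -5.83 - 4.10*i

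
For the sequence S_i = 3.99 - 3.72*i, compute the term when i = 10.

S_10 = 3.99 + -3.72*10 = 3.99 + -37.2 = -33.21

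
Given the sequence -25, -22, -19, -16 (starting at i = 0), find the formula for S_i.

Check differences: -22 - -25 = 3
-19 - -22 = 3
Common difference d = 3.
First term a = -25.
Formula: S_i = -25 + 3*i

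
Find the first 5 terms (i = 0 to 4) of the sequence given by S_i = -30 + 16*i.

This is an arithmetic sequence.
i=0: S_0 = -30 + 16*0 = -30
i=1: S_1 = -30 + 16*1 = -14
i=2: S_2 = -30 + 16*2 = 2
i=3: S_3 = -30 + 16*3 = 18
i=4: S_4 = -30 + 16*4 = 34
The first 5 terms are: [-30, -14, 2, 18, 34]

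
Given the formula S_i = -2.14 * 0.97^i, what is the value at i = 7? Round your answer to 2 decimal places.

S_7 = -2.14 * 0.97^7 ≈ -2.14 * 0.808 ≈ -1.73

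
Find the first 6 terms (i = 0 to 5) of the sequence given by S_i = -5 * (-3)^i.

This is a geometric sequence.
i=0: S_0 = -5 * (-3)^0 = -5
i=1: S_1 = -5 * (-3)^1 = 15
i=2: S_2 = -5 * (-3)^2 = -45
i=3: S_3 = -5 * (-3)^3 = 135
i=4: S_4 = -5 * (-3)^4 = -405
i=5: S_5 = -5 * (-3)^5 = 1215
The first 6 terms are: [-5, 15, -45, 135, -405, 1215]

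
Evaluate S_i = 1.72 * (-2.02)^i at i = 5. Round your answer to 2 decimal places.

S_5 = 1.72 * (-2.02)^5 ≈ 1.72 * -33.6323 ≈ -57.85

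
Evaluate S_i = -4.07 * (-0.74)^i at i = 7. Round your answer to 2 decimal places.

S_7 = -4.07 * (-0.74)^7 ≈ -4.07 * -0.1215 ≈ 0.49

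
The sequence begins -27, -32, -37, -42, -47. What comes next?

Differences: -32 - -27 = -5
This is an arithmetic sequence with common difference d = -5.
Next term = -47 + -5 = -52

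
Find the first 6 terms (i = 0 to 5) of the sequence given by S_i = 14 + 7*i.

This is an arithmetic sequence.
i=0: S_0 = 14 + 7*0 = 14
i=1: S_1 = 14 + 7*1 = 21
i=2: S_2 = 14 + 7*2 = 28
i=3: S_3 = 14 + 7*3 = 35
i=4: S_4 = 14 + 7*4 = 42
i=5: S_5 = 14 + 7*5 = 49
The first 6 terms are: [14, 21, 28, 35, 42, 49]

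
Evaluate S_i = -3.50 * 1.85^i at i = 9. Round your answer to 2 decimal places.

S_9 = -3.5 * 1.85^9 ≈ -3.5 * 253.8315 ≈ -888.41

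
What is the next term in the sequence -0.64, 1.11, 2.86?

Differences: 1.11 - -0.64 = 1.75
This is an arithmetic sequence with common difference d = 1.75.
Next term = 2.86 + 1.75 = 4.61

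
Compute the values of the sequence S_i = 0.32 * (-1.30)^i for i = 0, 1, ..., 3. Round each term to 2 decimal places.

This is a geometric sequence.
i=0: S_0 = 0.32 * (-1.3)^0 = 0.32
i=1: S_1 = 0.32 * (-1.3)^1 ≈ -0.42
i=2: S_2 = 0.32 * (-1.3)^2 ≈ 0.54
i=3: S_3 = 0.32 * (-1.3)^3 ≈ -0.7
The first 4 terms are: [0.32, -0.42, 0.54, -0.7]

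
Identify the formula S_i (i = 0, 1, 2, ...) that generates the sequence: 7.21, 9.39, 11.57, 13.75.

Check differences: 9.39 - 7.21 = 2.18
11.57 - 9.39 = 2.18
Common difference d = 2.18.
First term a = 7.21.
Formula: S_i = 7.21 + 2.18*i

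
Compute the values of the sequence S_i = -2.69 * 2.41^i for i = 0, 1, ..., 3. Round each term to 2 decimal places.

This is a geometric sequence.
i=0: S_0 = -2.69 * 2.41^0 = -2.69
i=1: S_1 = -2.69 * 2.41^1 ≈ -6.48
i=2: S_2 = -2.69 * 2.41^2 ≈ -15.62
i=3: S_3 = -2.69 * 2.41^3 ≈ -37.65
The first 4 terms are: [-2.69, -6.48, -15.62, -37.65]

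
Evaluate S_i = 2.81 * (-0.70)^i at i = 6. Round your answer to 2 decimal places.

S_6 = 2.81 * (-0.7)^6 ≈ 2.81 * 0.1176 ≈ 0.33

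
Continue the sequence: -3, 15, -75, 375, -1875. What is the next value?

Ratios: 15 / -3 = -5.0
This is a geometric sequence with common ratio r = -5.
Next term = -1875 * -5 = 9375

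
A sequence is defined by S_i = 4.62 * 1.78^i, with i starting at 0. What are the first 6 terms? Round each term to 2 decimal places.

This is a geometric sequence.
i=0: S_0 = 4.62 * 1.78^0 = 4.62
i=1: S_1 = 4.62 * 1.78^1 ≈ 8.22
i=2: S_2 = 4.62 * 1.78^2 ≈ 14.64
i=3: S_3 = 4.62 * 1.78^3 ≈ 26.06
i=4: S_4 = 4.62 * 1.78^4 ≈ 46.38
i=5: S_5 = 4.62 * 1.78^5 ≈ 82.55
The first 6 terms are: [4.62, 8.22, 14.64, 26.06, 46.38, 82.55]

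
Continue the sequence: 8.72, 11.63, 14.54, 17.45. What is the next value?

Differences: 11.63 - 8.72 = 2.91
This is an arithmetic sequence with common difference d = 2.91.
Next term = 17.45 + 2.91 = 20.36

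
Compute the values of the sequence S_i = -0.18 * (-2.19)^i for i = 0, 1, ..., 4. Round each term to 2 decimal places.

This is a geometric sequence.
i=0: S_0 = -0.18 * (-2.19)^0 = -0.18
i=1: S_1 = -0.18 * (-2.19)^1 ≈ 0.39
i=2: S_2 = -0.18 * (-2.19)^2 ≈ -0.86
i=3: S_3 = -0.18 * (-2.19)^3 ≈ 1.89
i=4: S_4 = -0.18 * (-2.19)^4 ≈ -4.14
The first 5 terms are: [-0.18, 0.39, -0.86, 1.89, -4.14]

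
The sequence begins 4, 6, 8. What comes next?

Differences: 6 - 4 = 2
This is an arithmetic sequence with common difference d = 2.
Next term = 8 + 2 = 10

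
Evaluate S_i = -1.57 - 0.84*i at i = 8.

S_8 = -1.57 + -0.84*8 = -1.57 + -6.72 = -8.29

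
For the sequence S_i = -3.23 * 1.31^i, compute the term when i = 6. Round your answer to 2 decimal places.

S_6 = -3.23 * 1.31^6 ≈ -3.23 * 5.0539 ≈ -16.32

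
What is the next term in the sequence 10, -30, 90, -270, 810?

Ratios: -30 / 10 = -3.0
This is a geometric sequence with common ratio r = -3.
Next term = 810 * -3 = -2430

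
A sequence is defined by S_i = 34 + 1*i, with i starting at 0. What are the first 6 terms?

This is an arithmetic sequence.
i=0: S_0 = 34 + 1*0 = 34
i=1: S_1 = 34 + 1*1 = 35
i=2: S_2 = 34 + 1*2 = 36
i=3: S_3 = 34 + 1*3 = 37
i=4: S_4 = 34 + 1*4 = 38
i=5: S_5 = 34 + 1*5 = 39
The first 6 terms are: [34, 35, 36, 37, 38, 39]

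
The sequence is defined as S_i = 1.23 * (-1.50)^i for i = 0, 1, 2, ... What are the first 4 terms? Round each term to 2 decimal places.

This is a geometric sequence.
i=0: S_0 = 1.23 * (-1.5)^0 = 1.23
i=1: S_1 = 1.23 * (-1.5)^1 ≈ -1.85
i=2: S_2 = 1.23 * (-1.5)^2 ≈ 2.77
i=3: S_3 = 1.23 * (-1.5)^3 ≈ -4.15
The first 4 terms are: [1.23, -1.85, 2.77, -4.15]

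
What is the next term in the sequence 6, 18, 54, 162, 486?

Ratios: 18 / 6 = 3.0
This is a geometric sequence with common ratio r = 3.
Next term = 486 * 3 = 1458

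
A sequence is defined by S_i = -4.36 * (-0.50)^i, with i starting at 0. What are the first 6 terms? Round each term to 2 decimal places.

This is a geometric sequence.
i=0: S_0 = -4.36 * (-0.5)^0 = -4.36
i=1: S_1 = -4.36 * (-0.5)^1 = 2.18
i=2: S_2 = -4.36 * (-0.5)^2 = -1.09
i=3: S_3 = -4.36 * (-0.5)^3 ≈ 0.55
i=4: S_4 = -4.36 * (-0.5)^4 ≈ -0.27
i=5: S_5 = -4.36 * (-0.5)^5 ≈ 0.14
The first 6 terms are: [-4.36, 2.18, -1.09, 0.55, -0.27, 0.14]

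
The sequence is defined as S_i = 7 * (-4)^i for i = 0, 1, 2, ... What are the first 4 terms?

This is a geometric sequence.
i=0: S_0 = 7 * (-4)^0 = 7
i=1: S_1 = 7 * (-4)^1 = -28
i=2: S_2 = 7 * (-4)^2 = 112
i=3: S_3 = 7 * (-4)^3 = -448
The first 4 terms are: [7, -28, 112, -448]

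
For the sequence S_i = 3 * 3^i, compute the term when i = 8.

S_8 = 3 * 3^8 = 3 * 6561 = 19683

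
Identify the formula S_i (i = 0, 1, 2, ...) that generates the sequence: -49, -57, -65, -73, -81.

Check differences: -57 - -49 = -8
-65 - -57 = -8
Common difference d = -8.
First term a = -49.
Formula: S_i = -49 - 8*i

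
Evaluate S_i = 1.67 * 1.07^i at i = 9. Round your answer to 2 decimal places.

S_9 = 1.67 * 1.07^9 ≈ 1.67 * 1.8385 ≈ 3.07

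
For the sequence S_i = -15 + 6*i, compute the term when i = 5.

S_5 = -15 + 6*5 = -15 + 30 = 15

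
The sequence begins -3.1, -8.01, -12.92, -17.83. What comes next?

Differences: -8.01 - -3.1 = -4.91
This is an arithmetic sequence with common difference d = -4.91.
Next term = -17.83 + -4.91 = -22.74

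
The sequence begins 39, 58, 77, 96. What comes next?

Differences: 58 - 39 = 19
This is an arithmetic sequence with common difference d = 19.
Next term = 96 + 19 = 115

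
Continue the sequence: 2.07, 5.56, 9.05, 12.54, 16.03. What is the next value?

Differences: 5.56 - 2.07 = 3.49
This is an arithmetic sequence with common difference d = 3.49.
Next term = 16.03 + 3.49 = 19.52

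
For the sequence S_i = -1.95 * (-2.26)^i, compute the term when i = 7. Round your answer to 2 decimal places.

S_7 = -1.95 * (-2.26)^7 ≈ -1.95 * -301.1335 ≈ 587.21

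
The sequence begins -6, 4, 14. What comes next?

Differences: 4 - -6 = 10
This is an arithmetic sequence with common difference d = 10.
Next term = 14 + 10 = 24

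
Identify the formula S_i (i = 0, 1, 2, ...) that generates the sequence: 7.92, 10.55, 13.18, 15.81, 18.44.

Check differences: 10.55 - 7.92 = 2.63
13.18 - 10.55 = 2.63
Common difference d = 2.63.
First term a = 7.92.
Formula: S_i = 7.92 + 2.63*i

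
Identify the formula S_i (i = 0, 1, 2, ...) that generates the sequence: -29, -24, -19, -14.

Check differences: -24 - -29 = 5
-19 - -24 = 5
Common difference d = 5.
First term a = -29.
Formula: S_i = -29 + 5*i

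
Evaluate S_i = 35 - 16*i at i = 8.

S_8 = 35 + -16*8 = 35 + -128 = -93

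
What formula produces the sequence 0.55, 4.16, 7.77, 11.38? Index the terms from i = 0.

Check differences: 4.16 - 0.55 = 3.61
7.77 - 4.16 = 3.61
Common difference d = 3.61.
First term a = 0.55.
Formula: S_i = 0.55 + 3.61*i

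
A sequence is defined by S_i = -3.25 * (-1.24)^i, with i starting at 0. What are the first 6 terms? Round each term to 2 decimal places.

This is a geometric sequence.
i=0: S_0 = -3.25 * (-1.24)^0 = -3.25
i=1: S_1 = -3.25 * (-1.24)^1 = 4.03
i=2: S_2 = -3.25 * (-1.24)^2 ≈ -5.0
i=3: S_3 = -3.25 * (-1.24)^3 ≈ 6.2
i=4: S_4 = -3.25 * (-1.24)^4 ≈ -7.68
i=5: S_5 = -3.25 * (-1.24)^5 ≈ 9.53
The first 6 terms are: [-3.25, 4.03, -5.0, 6.2, -7.68, 9.53]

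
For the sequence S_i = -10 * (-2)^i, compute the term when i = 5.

S_5 = -10 * (-2)^5 = -10 * -32 = 320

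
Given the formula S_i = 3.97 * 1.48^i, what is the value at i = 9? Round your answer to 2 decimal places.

S_9 = 3.97 * 1.48^9 ≈ 3.97 * 34.0687 ≈ 135.25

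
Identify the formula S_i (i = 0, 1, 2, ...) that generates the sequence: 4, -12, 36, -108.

Check ratios: -12 / 4 = -3.0
Common ratio r = -3.
First term a = 4.
Formula: S_i = 4 * (-3)^i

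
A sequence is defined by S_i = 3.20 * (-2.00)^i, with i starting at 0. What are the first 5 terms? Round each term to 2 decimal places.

This is a geometric sequence.
i=0: S_0 = 3.2 * (-2.0)^0 = 3.2
i=1: S_1 = 3.2 * (-2.0)^1 = -6.4
i=2: S_2 = 3.2 * (-2.0)^2 = 12.8
i=3: S_3 = 3.2 * (-2.0)^3 = -25.6
i=4: S_4 = 3.2 * (-2.0)^4 = 51.2
The first 5 terms are: [3.2, -6.4, 12.8, -25.6, 51.2]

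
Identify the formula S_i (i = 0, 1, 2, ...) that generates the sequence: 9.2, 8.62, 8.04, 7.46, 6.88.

Check differences: 8.62 - 9.2 = -0.58
8.04 - 8.62 = -0.58
Common difference d = -0.58.
First term a = 9.2.
Formula: S_i = 9.20 - 0.58*i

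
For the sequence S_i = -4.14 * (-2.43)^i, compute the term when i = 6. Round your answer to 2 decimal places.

S_6 = -4.14 * (-2.43)^6 ≈ -4.14 * 205.8911 ≈ -852.39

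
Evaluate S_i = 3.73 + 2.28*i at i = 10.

S_10 = 3.73 + 2.28*10 = 3.73 + 22.8 = 26.53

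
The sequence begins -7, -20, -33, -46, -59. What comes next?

Differences: -20 - -7 = -13
This is an arithmetic sequence with common difference d = -13.
Next term = -59 + -13 = -72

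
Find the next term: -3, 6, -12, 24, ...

Ratios: 6 / -3 = -2.0
This is a geometric sequence with common ratio r = -2.
Next term = 24 * -2 = -48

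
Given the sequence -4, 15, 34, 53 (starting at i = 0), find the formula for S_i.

Check differences: 15 - -4 = 19
34 - 15 = 19
Common difference d = 19.
First term a = -4.
Formula: S_i = -4 + 19*i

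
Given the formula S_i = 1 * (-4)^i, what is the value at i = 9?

S_9 = 1 * (-4)^9 = 1 * -262144 = -262144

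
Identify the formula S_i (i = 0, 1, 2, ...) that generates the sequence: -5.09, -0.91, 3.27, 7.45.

Check differences: -0.91 - -5.09 = 4.18
3.27 - -0.91 = 4.18
Common difference d = 4.18.
First term a = -5.09.
Formula: S_i = -5.09 + 4.18*i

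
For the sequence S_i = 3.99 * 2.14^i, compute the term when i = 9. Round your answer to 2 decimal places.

S_9 = 3.99 * 2.14^9 ≈ 3.99 * 941.2911 ≈ 3755.75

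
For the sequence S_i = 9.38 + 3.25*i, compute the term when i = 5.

S_5 = 9.38 + 3.25*5 = 9.38 + 16.25 = 25.63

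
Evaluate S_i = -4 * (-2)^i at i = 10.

S_10 = -4 * (-2)^10 = -4 * 1024 = -4096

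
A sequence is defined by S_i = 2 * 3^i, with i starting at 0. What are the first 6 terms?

This is a geometric sequence.
i=0: S_0 = 2 * 3^0 = 2
i=1: S_1 = 2 * 3^1 = 6
i=2: S_2 = 2 * 3^2 = 18
i=3: S_3 = 2 * 3^3 = 54
i=4: S_4 = 2 * 3^4 = 162
i=5: S_5 = 2 * 3^5 = 486
The first 6 terms are: [2, 6, 18, 54, 162, 486]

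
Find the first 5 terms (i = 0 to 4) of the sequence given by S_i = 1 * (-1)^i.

This is a geometric sequence.
i=0: S_0 = 1 * (-1)^0 = 1
i=1: S_1 = 1 * (-1)^1 = -1
i=2: S_2 = 1 * (-1)^2 = 1
i=3: S_3 = 1 * (-1)^3 = -1
i=4: S_4 = 1 * (-1)^4 = 1
The first 5 terms are: [1, -1, 1, -1, 1]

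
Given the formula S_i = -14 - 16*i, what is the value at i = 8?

S_8 = -14 + -16*8 = -14 + -128 = -142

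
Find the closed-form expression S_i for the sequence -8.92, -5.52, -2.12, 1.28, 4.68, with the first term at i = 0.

Check differences: -5.52 - -8.92 = 3.4
-2.12 - -5.52 = 3.4
Common difference d = 3.4.
First term a = -8.92.
Formula: S_i = -8.92 + 3.40*i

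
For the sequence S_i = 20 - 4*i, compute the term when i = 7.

S_7 = 20 + -4*7 = 20 + -28 = -8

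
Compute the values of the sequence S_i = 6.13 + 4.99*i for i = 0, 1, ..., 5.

This is an arithmetic sequence.
i=0: S_0 = 6.13 + 4.99*0 = 6.13
i=1: S_1 = 6.13 + 4.99*1 = 11.12
i=2: S_2 = 6.13 + 4.99*2 = 16.11
i=3: S_3 = 6.13 + 4.99*3 = 21.1
i=4: S_4 = 6.13 + 4.99*4 = 26.09
i=5: S_5 = 6.13 + 4.99*5 = 31.08
The first 6 terms are: [6.13, 11.12, 16.11, 21.1, 26.09, 31.08]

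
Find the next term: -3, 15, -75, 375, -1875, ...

Ratios: 15 / -3 = -5.0
This is a geometric sequence with common ratio r = -5.
Next term = -1875 * -5 = 9375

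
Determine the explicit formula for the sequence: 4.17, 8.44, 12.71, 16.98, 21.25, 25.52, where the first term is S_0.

Check differences: 8.44 - 4.17 = 4.27
12.71 - 8.44 = 4.27
Common difference d = 4.27.
First term a = 4.17.
Formula: S_i = 4.17 + 4.27*i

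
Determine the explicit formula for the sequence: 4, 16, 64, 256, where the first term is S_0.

Check ratios: 16 / 4 = 4.0
Common ratio r = 4.
First term a = 4.
Formula: S_i = 4 * 4^i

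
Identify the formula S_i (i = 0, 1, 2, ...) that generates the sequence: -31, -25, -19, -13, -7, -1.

Check differences: -25 - -31 = 6
-19 - -25 = 6
Common difference d = 6.
First term a = -31.
Formula: S_i = -31 + 6*i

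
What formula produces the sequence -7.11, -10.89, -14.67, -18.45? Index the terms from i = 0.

Check differences: -10.89 - -7.11 = -3.78
-14.67 - -10.89 = -3.78
Common difference d = -3.78.
First term a = -7.11.
Formula: S_i = -7.11 - 3.78*i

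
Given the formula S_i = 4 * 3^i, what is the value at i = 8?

S_8 = 4 * 3^8 = 4 * 6561 = 26244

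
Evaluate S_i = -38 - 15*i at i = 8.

S_8 = -38 + -15*8 = -38 + -120 = -158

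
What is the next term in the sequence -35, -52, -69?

Differences: -52 - -35 = -17
This is an arithmetic sequence with common difference d = -17.
Next term = -69 + -17 = -86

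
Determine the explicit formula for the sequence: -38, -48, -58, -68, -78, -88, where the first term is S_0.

Check differences: -48 - -38 = -10
-58 - -48 = -10
Common difference d = -10.
First term a = -38.
Formula: S_i = -38 - 10*i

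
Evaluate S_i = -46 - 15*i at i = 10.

S_10 = -46 + -15*10 = -46 + -150 = -196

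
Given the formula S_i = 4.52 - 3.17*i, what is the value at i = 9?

S_9 = 4.52 + -3.17*9 = 4.52 + -28.53 = -24.01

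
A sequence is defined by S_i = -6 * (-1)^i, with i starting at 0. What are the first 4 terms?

This is a geometric sequence.
i=0: S_0 = -6 * (-1)^0 = -6
i=1: S_1 = -6 * (-1)^1 = 6
i=2: S_2 = -6 * (-1)^2 = -6
i=3: S_3 = -6 * (-1)^3 = 6
The first 4 terms are: [-6, 6, -6, 6]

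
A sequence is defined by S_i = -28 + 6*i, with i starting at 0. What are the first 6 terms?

This is an arithmetic sequence.
i=0: S_0 = -28 + 6*0 = -28
i=1: S_1 = -28 + 6*1 = -22
i=2: S_2 = -28 + 6*2 = -16
i=3: S_3 = -28 + 6*3 = -10
i=4: S_4 = -28 + 6*4 = -4
i=5: S_5 = -28 + 6*5 = 2
The first 6 terms are: [-28, -22, -16, -10, -4, 2]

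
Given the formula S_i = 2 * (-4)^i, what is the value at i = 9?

S_9 = 2 * (-4)^9 = 2 * -262144 = -524288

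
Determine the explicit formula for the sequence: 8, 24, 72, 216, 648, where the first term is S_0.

Check ratios: 24 / 8 = 3.0
Common ratio r = 3.
First term a = 8.
Formula: S_i = 8 * 3^i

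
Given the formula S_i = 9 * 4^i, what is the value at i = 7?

S_7 = 9 * 4^7 = 9 * 16384 = 147456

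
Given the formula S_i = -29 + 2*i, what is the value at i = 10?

S_10 = -29 + 2*10 = -29 + 20 = -9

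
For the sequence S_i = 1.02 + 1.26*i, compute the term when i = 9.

S_9 = 1.02 + 1.26*9 = 1.02 + 11.34 = 12.36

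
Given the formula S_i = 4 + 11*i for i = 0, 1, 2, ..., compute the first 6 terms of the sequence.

This is an arithmetic sequence.
i=0: S_0 = 4 + 11*0 = 4
i=1: S_1 = 4 + 11*1 = 15
i=2: S_2 = 4 + 11*2 = 26
i=3: S_3 = 4 + 11*3 = 37
i=4: S_4 = 4 + 11*4 = 48
i=5: S_5 = 4 + 11*5 = 59
The first 6 terms are: [4, 15, 26, 37, 48, 59]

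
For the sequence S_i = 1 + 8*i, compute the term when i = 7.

S_7 = 1 + 8*7 = 1 + 56 = 57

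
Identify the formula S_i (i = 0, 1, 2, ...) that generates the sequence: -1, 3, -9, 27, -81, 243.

Check ratios: 3 / -1 = -3.0
Common ratio r = -3.
First term a = -1.
Formula: S_i = -1 * (-3)^i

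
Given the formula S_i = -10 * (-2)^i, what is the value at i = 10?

S_10 = -10 * (-2)^10 = -10 * 1024 = -10240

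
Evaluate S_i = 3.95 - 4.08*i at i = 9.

S_9 = 3.95 + -4.08*9 = 3.95 + -36.72 = -32.77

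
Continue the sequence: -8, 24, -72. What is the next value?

Ratios: 24 / -8 = -3.0
This is a geometric sequence with common ratio r = -3.
Next term = -72 * -3 = 216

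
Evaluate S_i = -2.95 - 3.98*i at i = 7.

S_7 = -2.95 + -3.98*7 = -2.95 + -27.86 = -30.81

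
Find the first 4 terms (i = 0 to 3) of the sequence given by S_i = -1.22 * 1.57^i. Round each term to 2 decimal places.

This is a geometric sequence.
i=0: S_0 = -1.22 * 1.57^0 = -1.22
i=1: S_1 = -1.22 * 1.57^1 ≈ -1.92
i=2: S_2 = -1.22 * 1.57^2 ≈ -3.01
i=3: S_3 = -1.22 * 1.57^3 ≈ -4.72
The first 4 terms are: [-1.22, -1.92, -3.01, -4.72]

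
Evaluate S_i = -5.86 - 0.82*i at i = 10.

S_10 = -5.86 + -0.82*10 = -5.86 + -8.2 = -14.06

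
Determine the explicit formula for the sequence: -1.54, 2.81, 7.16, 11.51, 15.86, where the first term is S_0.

Check differences: 2.81 - -1.54 = 4.35
7.16 - 2.81 = 4.35
Common difference d = 4.35.
First term a = -1.54.
Formula: S_i = -1.54 + 4.35*i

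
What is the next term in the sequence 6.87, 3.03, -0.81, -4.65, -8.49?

Differences: 3.03 - 6.87 = -3.84
This is an arithmetic sequence with common difference d = -3.84.
Next term = -8.49 + -3.84 = -12.33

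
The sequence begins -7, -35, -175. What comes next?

Ratios: -35 / -7 = 5.0
This is a geometric sequence with common ratio r = 5.
Next term = -175 * 5 = -875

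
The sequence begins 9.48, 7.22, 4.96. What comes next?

Differences: 7.22 - 9.48 = -2.26
This is an arithmetic sequence with common difference d = -2.26.
Next term = 4.96 + -2.26 = 2.7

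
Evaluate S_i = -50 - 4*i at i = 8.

S_8 = -50 + -4*8 = -50 + -32 = -82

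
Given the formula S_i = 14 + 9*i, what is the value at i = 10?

S_10 = 14 + 9*10 = 14 + 90 = 104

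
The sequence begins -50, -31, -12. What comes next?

Differences: -31 - -50 = 19
This is an arithmetic sequence with common difference d = 19.
Next term = -12 + 19 = 7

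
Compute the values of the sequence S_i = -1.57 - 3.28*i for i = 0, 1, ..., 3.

This is an arithmetic sequence.
i=0: S_0 = -1.57 + -3.28*0 = -1.57
i=1: S_1 = -1.57 + -3.28*1 = -4.85
i=2: S_2 = -1.57 + -3.28*2 = -8.13
i=3: S_3 = -1.57 + -3.28*3 = -11.41
The first 4 terms are: [-1.57, -4.85, -8.13, -11.41]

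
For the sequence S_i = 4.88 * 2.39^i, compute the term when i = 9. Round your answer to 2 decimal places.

S_9 = 4.88 * 2.39^9 ≈ 4.88 * 2544.3749 ≈ 12416.55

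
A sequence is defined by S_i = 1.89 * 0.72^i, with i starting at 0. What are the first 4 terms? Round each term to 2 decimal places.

This is a geometric sequence.
i=0: S_0 = 1.89 * 0.72^0 = 1.89
i=1: S_1 = 1.89 * 0.72^1 ≈ 1.36
i=2: S_2 = 1.89 * 0.72^2 ≈ 0.98
i=3: S_3 = 1.89 * 0.72^3 ≈ 0.71
The first 4 terms are: [1.89, 1.36, 0.98, 0.71]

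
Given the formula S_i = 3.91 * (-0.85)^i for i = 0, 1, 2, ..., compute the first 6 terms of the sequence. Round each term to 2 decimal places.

This is a geometric sequence.
i=0: S_0 = 3.91 * (-0.85)^0 = 3.91
i=1: S_1 = 3.91 * (-0.85)^1 ≈ -3.32
i=2: S_2 = 3.91 * (-0.85)^2 ≈ 2.82
i=3: S_3 = 3.91 * (-0.85)^3 ≈ -2.4
i=4: S_4 = 3.91 * (-0.85)^4 ≈ 2.04
i=5: S_5 = 3.91 * (-0.85)^5 ≈ -1.73
The first 6 terms are: [3.91, -3.32, 2.82, -2.4, 2.04, -1.73]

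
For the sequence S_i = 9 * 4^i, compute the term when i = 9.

S_9 = 9 * 4^9 = 9 * 262144 = 2359296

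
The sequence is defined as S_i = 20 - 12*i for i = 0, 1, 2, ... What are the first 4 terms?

This is an arithmetic sequence.
i=0: S_0 = 20 + -12*0 = 20
i=1: S_1 = 20 + -12*1 = 8
i=2: S_2 = 20 + -12*2 = -4
i=3: S_3 = 20 + -12*3 = -16
The first 4 terms are: [20, 8, -4, -16]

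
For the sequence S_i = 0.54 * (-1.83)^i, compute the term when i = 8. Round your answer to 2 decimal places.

S_8 = 0.54 * (-1.83)^8 ≈ 0.54 * 125.7792 ≈ 67.92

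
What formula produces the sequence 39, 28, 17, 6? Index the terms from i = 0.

Check differences: 28 - 39 = -11
17 - 28 = -11
Common difference d = -11.
First term a = 39.
Formula: S_i = 39 - 11*i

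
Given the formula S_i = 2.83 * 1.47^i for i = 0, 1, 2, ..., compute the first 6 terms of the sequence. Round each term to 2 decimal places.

This is a geometric sequence.
i=0: S_0 = 2.83 * 1.47^0 = 2.83
i=1: S_1 = 2.83 * 1.47^1 ≈ 4.16
i=2: S_2 = 2.83 * 1.47^2 ≈ 6.12
i=3: S_3 = 2.83 * 1.47^3 ≈ 8.99
i=4: S_4 = 2.83 * 1.47^4 ≈ 13.21
i=5: S_5 = 2.83 * 1.47^5 ≈ 19.43
The first 6 terms are: [2.83, 4.16, 6.12, 8.99, 13.21, 19.43]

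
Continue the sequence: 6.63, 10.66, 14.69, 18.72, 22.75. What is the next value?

Differences: 10.66 - 6.63 = 4.03
This is an arithmetic sequence with common difference d = 4.03.
Next term = 22.75 + 4.03 = 26.78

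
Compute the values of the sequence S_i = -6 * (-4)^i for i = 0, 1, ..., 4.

This is a geometric sequence.
i=0: S_0 = -6 * (-4)^0 = -6
i=1: S_1 = -6 * (-4)^1 = 24
i=2: S_2 = -6 * (-4)^2 = -96
i=3: S_3 = -6 * (-4)^3 = 384
i=4: S_4 = -6 * (-4)^4 = -1536
The first 5 terms are: [-6, 24, -96, 384, -1536]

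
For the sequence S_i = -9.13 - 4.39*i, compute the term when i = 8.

S_8 = -9.13 + -4.39*8 = -9.13 + -35.12 = -44.25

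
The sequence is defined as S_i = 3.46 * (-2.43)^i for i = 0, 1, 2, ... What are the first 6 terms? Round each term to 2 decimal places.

This is a geometric sequence.
i=0: S_0 = 3.46 * (-2.43)^0 = 3.46
i=1: S_1 = 3.46 * (-2.43)^1 ≈ -8.41
i=2: S_2 = 3.46 * (-2.43)^2 ≈ 20.43
i=3: S_3 = 3.46 * (-2.43)^3 ≈ -49.65
i=4: S_4 = 3.46 * (-2.43)^4 ≈ 120.64
i=5: S_5 = 3.46 * (-2.43)^5 ≈ -293.16
The first 6 terms are: [3.46, -8.41, 20.43, -49.65, 120.64, -293.16]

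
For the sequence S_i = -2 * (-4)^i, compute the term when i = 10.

S_10 = -2 * (-4)^10 = -2 * 1048576 = -2097152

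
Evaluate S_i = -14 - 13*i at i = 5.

S_5 = -14 + -13*5 = -14 + -65 = -79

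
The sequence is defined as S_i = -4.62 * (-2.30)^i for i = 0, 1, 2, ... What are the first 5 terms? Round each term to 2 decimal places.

This is a geometric sequence.
i=0: S_0 = -4.62 * (-2.3)^0 = -4.62
i=1: S_1 = -4.62 * (-2.3)^1 ≈ 10.63
i=2: S_2 = -4.62 * (-2.3)^2 ≈ -24.44
i=3: S_3 = -4.62 * (-2.3)^3 ≈ 56.21
i=4: S_4 = -4.62 * (-2.3)^4 ≈ -129.29
The first 5 terms are: [-4.62, 10.63, -24.44, 56.21, -129.29]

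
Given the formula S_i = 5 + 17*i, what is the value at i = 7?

S_7 = 5 + 17*7 = 5 + 119 = 124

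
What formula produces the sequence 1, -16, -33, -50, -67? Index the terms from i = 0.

Check differences: -16 - 1 = -17
-33 - -16 = -17
Common difference d = -17.
First term a = 1.
Formula: S_i = 1 - 17*i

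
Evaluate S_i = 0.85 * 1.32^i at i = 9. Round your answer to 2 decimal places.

S_9 = 0.85 * 1.32^9 ≈ 0.85 * 12.1665 ≈ 10.34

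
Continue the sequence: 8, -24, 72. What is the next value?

Ratios: -24 / 8 = -3.0
This is a geometric sequence with common ratio r = -3.
Next term = 72 * -3 = -216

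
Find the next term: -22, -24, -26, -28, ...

Differences: -24 - -22 = -2
This is an arithmetic sequence with common difference d = -2.
Next term = -28 + -2 = -30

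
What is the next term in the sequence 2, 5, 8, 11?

Differences: 5 - 2 = 3
This is an arithmetic sequence with common difference d = 3.
Next term = 11 + 3 = 14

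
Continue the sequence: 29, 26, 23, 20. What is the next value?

Differences: 26 - 29 = -3
This is an arithmetic sequence with common difference d = -3.
Next term = 20 + -3 = 17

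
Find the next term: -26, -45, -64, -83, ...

Differences: -45 - -26 = -19
This is an arithmetic sequence with common difference d = -19.
Next term = -83 + -19 = -102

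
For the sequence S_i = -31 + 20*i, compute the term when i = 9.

S_9 = -31 + 20*9 = -31 + 180 = 149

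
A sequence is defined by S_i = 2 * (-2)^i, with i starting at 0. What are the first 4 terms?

This is a geometric sequence.
i=0: S_0 = 2 * (-2)^0 = 2
i=1: S_1 = 2 * (-2)^1 = -4
i=2: S_2 = 2 * (-2)^2 = 8
i=3: S_3 = 2 * (-2)^3 = -16
The first 4 terms are: [2, -4, 8, -16]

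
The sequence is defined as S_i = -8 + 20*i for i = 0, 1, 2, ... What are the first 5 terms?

This is an arithmetic sequence.
i=0: S_0 = -8 + 20*0 = -8
i=1: S_1 = -8 + 20*1 = 12
i=2: S_2 = -8 + 20*2 = 32
i=3: S_3 = -8 + 20*3 = 52
i=4: S_4 = -8 + 20*4 = 72
The first 5 terms are: [-8, 12, 32, 52, 72]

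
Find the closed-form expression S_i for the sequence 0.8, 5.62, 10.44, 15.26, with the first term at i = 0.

Check differences: 5.62 - 0.8 = 4.82
10.44 - 5.62 = 4.82
Common difference d = 4.82.
First term a = 0.8.
Formula: S_i = 0.80 + 4.82*i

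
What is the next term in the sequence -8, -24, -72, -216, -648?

Ratios: -24 / -8 = 3.0
This is a geometric sequence with common ratio r = 3.
Next term = -648 * 3 = -1944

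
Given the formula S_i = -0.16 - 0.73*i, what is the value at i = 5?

S_5 = -0.16 + -0.73*5 = -0.16 + -3.65 = -3.81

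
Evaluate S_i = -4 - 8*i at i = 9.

S_9 = -4 + -8*9 = -4 + -72 = -76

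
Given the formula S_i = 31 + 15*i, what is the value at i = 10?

S_10 = 31 + 15*10 = 31 + 150 = 181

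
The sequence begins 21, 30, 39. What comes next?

Differences: 30 - 21 = 9
This is an arithmetic sequence with common difference d = 9.
Next term = 39 + 9 = 48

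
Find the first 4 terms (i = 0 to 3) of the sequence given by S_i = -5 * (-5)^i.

This is a geometric sequence.
i=0: S_0 = -5 * (-5)^0 = -5
i=1: S_1 = -5 * (-5)^1 = 25
i=2: S_2 = -5 * (-5)^2 = -125
i=3: S_3 = -5 * (-5)^3 = 625
The first 4 terms are: [-5, 25, -125, 625]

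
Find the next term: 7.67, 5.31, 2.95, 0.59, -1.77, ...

Differences: 5.31 - 7.67 = -2.36
This is an arithmetic sequence with common difference d = -2.36.
Next term = -1.77 + -2.36 = -4.13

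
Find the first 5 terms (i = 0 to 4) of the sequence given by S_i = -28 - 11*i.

This is an arithmetic sequence.
i=0: S_0 = -28 + -11*0 = -28
i=1: S_1 = -28 + -11*1 = -39
i=2: S_2 = -28 + -11*2 = -50
i=3: S_3 = -28 + -11*3 = -61
i=4: S_4 = -28 + -11*4 = -72
The first 5 terms are: [-28, -39, -50, -61, -72]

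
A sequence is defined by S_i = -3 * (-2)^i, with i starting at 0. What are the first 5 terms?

This is a geometric sequence.
i=0: S_0 = -3 * (-2)^0 = -3
i=1: S_1 = -3 * (-2)^1 = 6
i=2: S_2 = -3 * (-2)^2 = -12
i=3: S_3 = -3 * (-2)^3 = 24
i=4: S_4 = -3 * (-2)^4 = -48
The first 5 terms are: [-3, 6, -12, 24, -48]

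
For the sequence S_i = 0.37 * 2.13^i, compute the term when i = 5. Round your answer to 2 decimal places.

S_5 = 0.37 * 2.13^5 ≈ 0.37 * 43.8428 ≈ 16.22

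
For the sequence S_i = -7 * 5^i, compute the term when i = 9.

S_9 = -7 * 5^9 = -7 * 1953125 = -13671875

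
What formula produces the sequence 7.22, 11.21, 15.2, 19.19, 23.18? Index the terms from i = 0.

Check differences: 11.21 - 7.22 = 3.99
15.2 - 11.21 = 3.99
Common difference d = 3.99.
First term a = 7.22.
Formula: S_i = 7.22 + 3.99*i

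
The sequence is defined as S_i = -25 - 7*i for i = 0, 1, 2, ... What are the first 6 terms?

This is an arithmetic sequence.
i=0: S_0 = -25 + -7*0 = -25
i=1: S_1 = -25 + -7*1 = -32
i=2: S_2 = -25 + -7*2 = -39
i=3: S_3 = -25 + -7*3 = -46
i=4: S_4 = -25 + -7*4 = -53
i=5: S_5 = -25 + -7*5 = -60
The first 6 terms are: [-25, -32, -39, -46, -53, -60]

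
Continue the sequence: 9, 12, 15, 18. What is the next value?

Differences: 12 - 9 = 3
This is an arithmetic sequence with common difference d = 3.
Next term = 18 + 3 = 21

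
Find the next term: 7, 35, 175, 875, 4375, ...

Ratios: 35 / 7 = 5.0
This is a geometric sequence with common ratio r = 5.
Next term = 4375 * 5 = 21875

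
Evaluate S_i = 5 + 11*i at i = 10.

S_10 = 5 + 11*10 = 5 + 110 = 115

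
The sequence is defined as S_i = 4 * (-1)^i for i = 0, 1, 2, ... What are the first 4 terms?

This is a geometric sequence.
i=0: S_0 = 4 * (-1)^0 = 4
i=1: S_1 = 4 * (-1)^1 = -4
i=2: S_2 = 4 * (-1)^2 = 4
i=3: S_3 = 4 * (-1)^3 = -4
The first 4 terms are: [4, -4, 4, -4]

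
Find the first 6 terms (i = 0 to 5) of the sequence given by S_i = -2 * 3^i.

This is a geometric sequence.
i=0: S_0 = -2 * 3^0 = -2
i=1: S_1 = -2 * 3^1 = -6
i=2: S_2 = -2 * 3^2 = -18
i=3: S_3 = -2 * 3^3 = -54
i=4: S_4 = -2 * 3^4 = -162
i=5: S_5 = -2 * 3^5 = -486
The first 6 terms are: [-2, -6, -18, -54, -162, -486]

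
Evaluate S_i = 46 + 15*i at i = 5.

S_5 = 46 + 15*5 = 46 + 75 = 121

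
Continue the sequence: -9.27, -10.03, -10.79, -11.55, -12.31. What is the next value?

Differences: -10.03 - -9.27 = -0.76
This is an arithmetic sequence with common difference d = -0.76.
Next term = -12.31 + -0.76 = -13.07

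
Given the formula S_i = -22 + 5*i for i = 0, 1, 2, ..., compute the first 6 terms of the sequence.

This is an arithmetic sequence.
i=0: S_0 = -22 + 5*0 = -22
i=1: S_1 = -22 + 5*1 = -17
i=2: S_2 = -22 + 5*2 = -12
i=3: S_3 = -22 + 5*3 = -7
i=4: S_4 = -22 + 5*4 = -2
i=5: S_5 = -22 + 5*5 = 3
The first 6 terms are: [-22, -17, -12, -7, -2, 3]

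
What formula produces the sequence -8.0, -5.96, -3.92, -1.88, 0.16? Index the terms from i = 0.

Check differences: -5.96 - -8.0 = 2.04
-3.92 - -5.96 = 2.04
Common difference d = 2.04.
First term a = -8.0.
Formula: S_i = -8.00 + 2.04*i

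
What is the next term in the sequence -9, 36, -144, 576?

Ratios: 36 / -9 = -4.0
This is a geometric sequence with common ratio r = -4.
Next term = 576 * -4 = -2304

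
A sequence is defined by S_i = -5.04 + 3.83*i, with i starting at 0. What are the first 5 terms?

This is an arithmetic sequence.
i=0: S_0 = -5.04 + 3.83*0 = -5.04
i=1: S_1 = -5.04 + 3.83*1 = -1.21
i=2: S_2 = -5.04 + 3.83*2 = 2.62
i=3: S_3 = -5.04 + 3.83*3 = 6.45
i=4: S_4 = -5.04 + 3.83*4 = 10.28
The first 5 terms are: [-5.04, -1.21, 2.62, 6.45, 10.28]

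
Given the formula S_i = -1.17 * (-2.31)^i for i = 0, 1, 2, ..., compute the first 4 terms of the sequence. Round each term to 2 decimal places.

This is a geometric sequence.
i=0: S_0 = -1.17 * (-2.31)^0 = -1.17
i=1: S_1 = -1.17 * (-2.31)^1 ≈ 2.7
i=2: S_2 = -1.17 * (-2.31)^2 ≈ -6.24
i=3: S_3 = -1.17 * (-2.31)^3 ≈ 14.42
The first 4 terms are: [-1.17, 2.7, -6.24, 14.42]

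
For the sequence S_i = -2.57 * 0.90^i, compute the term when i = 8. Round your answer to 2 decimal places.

S_8 = -2.57 * 0.9^8 ≈ -2.57 * 0.4305 ≈ -1.11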